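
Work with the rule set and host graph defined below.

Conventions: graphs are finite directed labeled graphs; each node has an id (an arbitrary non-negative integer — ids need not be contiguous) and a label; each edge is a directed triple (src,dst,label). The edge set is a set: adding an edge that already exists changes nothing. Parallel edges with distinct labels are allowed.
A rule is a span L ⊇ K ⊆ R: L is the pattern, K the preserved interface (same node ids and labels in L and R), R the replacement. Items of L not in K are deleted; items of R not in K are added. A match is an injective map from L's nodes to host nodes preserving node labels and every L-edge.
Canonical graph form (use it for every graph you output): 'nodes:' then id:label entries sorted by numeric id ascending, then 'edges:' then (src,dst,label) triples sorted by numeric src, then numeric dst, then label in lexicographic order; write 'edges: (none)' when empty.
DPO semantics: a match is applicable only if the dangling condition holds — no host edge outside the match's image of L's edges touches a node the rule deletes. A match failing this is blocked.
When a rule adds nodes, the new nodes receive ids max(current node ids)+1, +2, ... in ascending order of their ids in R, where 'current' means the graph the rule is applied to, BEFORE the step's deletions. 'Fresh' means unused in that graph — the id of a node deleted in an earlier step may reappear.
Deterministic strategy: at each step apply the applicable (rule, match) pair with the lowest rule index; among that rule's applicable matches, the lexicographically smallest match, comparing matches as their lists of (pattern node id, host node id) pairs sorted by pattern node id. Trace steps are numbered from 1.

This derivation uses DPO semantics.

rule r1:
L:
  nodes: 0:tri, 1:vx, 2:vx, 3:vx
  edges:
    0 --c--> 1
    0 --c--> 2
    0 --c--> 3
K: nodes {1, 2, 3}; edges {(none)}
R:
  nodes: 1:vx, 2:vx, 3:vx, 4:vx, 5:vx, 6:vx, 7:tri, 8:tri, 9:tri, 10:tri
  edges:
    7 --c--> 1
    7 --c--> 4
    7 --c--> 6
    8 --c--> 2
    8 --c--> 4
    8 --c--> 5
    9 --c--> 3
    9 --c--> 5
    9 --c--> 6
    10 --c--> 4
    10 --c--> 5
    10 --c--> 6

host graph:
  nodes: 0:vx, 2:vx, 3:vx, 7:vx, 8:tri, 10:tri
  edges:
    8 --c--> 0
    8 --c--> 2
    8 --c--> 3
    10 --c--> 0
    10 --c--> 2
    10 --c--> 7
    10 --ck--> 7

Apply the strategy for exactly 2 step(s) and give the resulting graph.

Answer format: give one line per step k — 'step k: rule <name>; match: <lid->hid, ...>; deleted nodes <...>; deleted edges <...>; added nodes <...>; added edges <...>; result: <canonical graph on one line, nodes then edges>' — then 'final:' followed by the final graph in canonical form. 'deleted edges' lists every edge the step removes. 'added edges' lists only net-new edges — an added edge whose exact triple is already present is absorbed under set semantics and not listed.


step 1: rule r1; match: 0->8, 1->0, 2->2, 3->3; deleted nodes 8; deleted edges (8,0,c); (8,2,c); (8,3,c); added nodes 11, 12, 13, 14, 15, 16, 17; added edges (14,0,c); (14,11,c); (14,13,c); (15,2,c); (15,11,c); (15,12,c); (16,3,c); (16,12,c); (16,13,c); (17,11,c); (17,12,c); (17,13,c); result: nodes: 0:vx, 2:vx, 3:vx, 7:vx, 10:tri, 11:vx, 12:vx, 13:vx, 14:tri, 15:tri, 16:tri, 17:tri edges: (10,0,c); (10,2,c); (10,7,c); (10,7,ck); (14,0,c); (14,11,c); (14,13,c); (15,2,c); (15,11,c); (15,12,c); (16,3,c); (16,12,c); (16,13,c); (17,11,c); (17,12,c); (17,13,c)
step 2: rule r1; match: 0->14, 1->0, 2->11, 3->13; deleted nodes 14; deleted edges (14,0,c); (14,11,c); (14,13,c); added nodes 18, 19, 20, 21, 22, 23, 24; added edges (21,0,c); (21,18,c); (21,20,c); (22,11,c); (22,18,c); (22,19,c); (23,13,c); (23,19,c); (23,20,c); (24,18,c); (24,19,c); (24,20,c); result: nodes: 0:vx, 2:vx, 3:vx, 7:vx, 10:tri, 11:vx, 12:vx, 13:vx, 15:tri, 16:tri, 17:tri, 18:vx, 19:vx, 20:vx, 21:tri, 22:tri, 23:tri, 24:tri edges: (10,0,c); (10,2,c); (10,7,c); (10,7,ck); (15,2,c); (15,11,c); (15,12,c); (16,3,c); (16,12,c); (16,13,c); (17,11,c); (17,12,c); (17,13,c); (21,0,c); (21,18,c); (21,20,c); (22,11,c); (22,18,c); (22,19,c); (23,13,c); (23,19,c); (23,20,c); (24,18,c); (24,19,c); (24,20,c)
final:
nodes: 0:vx, 2:vx, 3:vx, 7:vx, 10:tri, 11:vx, 12:vx, 13:vx, 15:tri, 16:tri, 17:tri, 18:vx, 19:vx, 20:vx, 21:tri, 22:tri, 23:tri, 24:tri
edges: (10,0,c); (10,2,c); (10,7,c); (10,7,ck); (15,2,c); (15,11,c); (15,12,c); (16,3,c); (16,12,c); (16,13,c); (17,11,c); (17,12,c); (17,13,c); (21,0,c); (21,18,c); (21,20,c); (22,11,c); (22,18,c); (22,19,c); (23,13,c); (23,19,c); (23,20,c); (24,18,c); (24,19,c); (24,20,c)


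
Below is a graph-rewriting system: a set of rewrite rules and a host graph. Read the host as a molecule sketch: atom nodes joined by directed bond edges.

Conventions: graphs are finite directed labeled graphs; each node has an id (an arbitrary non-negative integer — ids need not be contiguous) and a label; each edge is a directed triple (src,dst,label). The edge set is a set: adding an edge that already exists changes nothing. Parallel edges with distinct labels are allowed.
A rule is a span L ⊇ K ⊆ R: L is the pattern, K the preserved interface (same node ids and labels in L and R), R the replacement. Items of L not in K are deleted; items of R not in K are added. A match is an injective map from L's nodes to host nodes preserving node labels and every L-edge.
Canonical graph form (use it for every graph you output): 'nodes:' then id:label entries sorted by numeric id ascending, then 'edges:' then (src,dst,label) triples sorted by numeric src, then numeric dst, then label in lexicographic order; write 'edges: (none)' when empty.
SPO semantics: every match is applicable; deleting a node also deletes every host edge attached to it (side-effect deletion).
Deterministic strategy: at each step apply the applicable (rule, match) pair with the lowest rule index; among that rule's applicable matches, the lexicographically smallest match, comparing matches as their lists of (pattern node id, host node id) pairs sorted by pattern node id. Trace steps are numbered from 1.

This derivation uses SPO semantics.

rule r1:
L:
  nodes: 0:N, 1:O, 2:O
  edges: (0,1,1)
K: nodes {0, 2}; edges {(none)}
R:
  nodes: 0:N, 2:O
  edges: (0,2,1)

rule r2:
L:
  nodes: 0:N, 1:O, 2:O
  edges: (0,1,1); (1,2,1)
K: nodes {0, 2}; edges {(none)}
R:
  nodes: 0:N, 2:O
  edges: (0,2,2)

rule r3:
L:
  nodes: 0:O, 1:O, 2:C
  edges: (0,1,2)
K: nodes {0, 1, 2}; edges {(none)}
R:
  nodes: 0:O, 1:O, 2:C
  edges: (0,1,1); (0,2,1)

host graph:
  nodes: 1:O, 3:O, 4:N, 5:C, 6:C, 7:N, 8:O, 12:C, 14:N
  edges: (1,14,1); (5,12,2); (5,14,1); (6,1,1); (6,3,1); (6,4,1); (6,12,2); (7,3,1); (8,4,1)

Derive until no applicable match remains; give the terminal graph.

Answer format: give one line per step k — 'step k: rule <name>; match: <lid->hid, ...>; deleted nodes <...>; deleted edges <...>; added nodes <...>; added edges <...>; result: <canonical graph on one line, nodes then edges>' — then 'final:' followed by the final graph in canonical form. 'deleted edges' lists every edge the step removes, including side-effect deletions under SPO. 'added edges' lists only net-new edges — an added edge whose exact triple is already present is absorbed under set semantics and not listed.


step 1: rule r1; match: 0->7, 1->3, 2->1; deleted nodes 3; deleted edges (6,3,1); (7,3,1); added nodes (none); added edges (7,1,1); result: nodes: 1:O, 4:N, 5:C, 6:C, 7:N, 8:O, 12:C, 14:N edges: (1,14,1); (5,12,2); (5,14,1); (6,1,1); (6,4,1); (6,12,2); (7,1,1); (8,4,1)
step 2: rule r1; match: 0->7, 1->1, 2->8; deleted nodes 1; deleted edges (1,14,1); (6,1,1); (7,1,1); added nodes (none); added edges (7,8,1); result: nodes: 4:N, 5:C, 6:C, 7:N, 8:O, 12:C, 14:N edges: (5,12,2); (5,14,1); (6,4,1); (6,12,2); (7,8,1); (8,4,1)
final:
nodes: 4:N, 5:C, 6:C, 7:N, 8:O, 12:C, 14:N
edges: (5,12,2); (5,14,1); (6,4,1); (6,12,2); (7,8,1); (8,4,1)


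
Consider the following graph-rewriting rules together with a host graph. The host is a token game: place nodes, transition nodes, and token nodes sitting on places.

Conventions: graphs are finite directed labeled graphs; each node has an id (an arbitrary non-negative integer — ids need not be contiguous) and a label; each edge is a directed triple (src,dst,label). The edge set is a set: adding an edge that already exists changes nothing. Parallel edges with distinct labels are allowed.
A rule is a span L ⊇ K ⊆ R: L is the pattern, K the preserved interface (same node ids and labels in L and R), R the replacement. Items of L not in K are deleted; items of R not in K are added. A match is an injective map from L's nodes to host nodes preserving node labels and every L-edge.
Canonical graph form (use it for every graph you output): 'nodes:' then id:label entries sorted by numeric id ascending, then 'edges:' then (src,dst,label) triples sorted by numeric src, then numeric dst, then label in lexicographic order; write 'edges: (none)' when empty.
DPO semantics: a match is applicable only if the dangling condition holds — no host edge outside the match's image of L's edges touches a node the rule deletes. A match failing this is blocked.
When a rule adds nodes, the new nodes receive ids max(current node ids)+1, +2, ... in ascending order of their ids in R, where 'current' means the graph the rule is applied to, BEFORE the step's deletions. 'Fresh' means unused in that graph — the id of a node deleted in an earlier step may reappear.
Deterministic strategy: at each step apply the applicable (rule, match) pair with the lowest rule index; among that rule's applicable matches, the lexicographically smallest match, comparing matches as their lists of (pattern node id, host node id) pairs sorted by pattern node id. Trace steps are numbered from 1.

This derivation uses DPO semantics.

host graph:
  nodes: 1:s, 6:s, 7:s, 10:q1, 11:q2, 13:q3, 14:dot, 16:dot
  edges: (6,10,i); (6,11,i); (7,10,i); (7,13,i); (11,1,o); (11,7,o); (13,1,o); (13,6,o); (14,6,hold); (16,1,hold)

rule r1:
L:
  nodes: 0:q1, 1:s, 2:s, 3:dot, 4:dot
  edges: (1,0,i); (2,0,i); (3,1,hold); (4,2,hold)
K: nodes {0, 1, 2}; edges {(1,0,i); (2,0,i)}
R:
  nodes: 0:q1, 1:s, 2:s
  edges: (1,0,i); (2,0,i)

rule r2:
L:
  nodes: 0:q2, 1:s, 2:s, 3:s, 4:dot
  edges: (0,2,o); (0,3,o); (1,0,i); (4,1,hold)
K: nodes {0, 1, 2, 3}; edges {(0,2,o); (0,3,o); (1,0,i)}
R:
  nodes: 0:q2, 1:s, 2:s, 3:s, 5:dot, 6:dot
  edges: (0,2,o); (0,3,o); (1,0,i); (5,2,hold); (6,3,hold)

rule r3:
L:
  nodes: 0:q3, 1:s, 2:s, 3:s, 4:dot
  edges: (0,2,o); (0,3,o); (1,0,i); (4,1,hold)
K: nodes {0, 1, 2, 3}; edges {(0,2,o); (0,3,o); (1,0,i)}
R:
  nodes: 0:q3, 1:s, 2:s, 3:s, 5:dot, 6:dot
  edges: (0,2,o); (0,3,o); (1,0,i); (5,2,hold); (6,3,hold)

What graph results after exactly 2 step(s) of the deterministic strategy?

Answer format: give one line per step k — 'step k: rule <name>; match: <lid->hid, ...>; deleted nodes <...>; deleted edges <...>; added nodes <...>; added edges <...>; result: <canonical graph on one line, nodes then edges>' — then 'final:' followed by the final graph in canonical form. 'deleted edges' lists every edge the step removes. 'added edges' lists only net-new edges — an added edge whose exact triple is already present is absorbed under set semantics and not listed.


step 1: rule r2; match: 0->11, 1->6, 2->1, 3->7, 4->14; deleted nodes 14; deleted edges (14,6,hold); added nodes 17, 18; added edges (17,1,hold); (18,7,hold); result: nodes: 1:s, 6:s, 7:s, 10:q1, 11:q2, 13:q3, 16:dot, 17:dot, 18:dot edges: (6,10,i); (6,11,i); (7,10,i); (7,13,i); (11,1,o); (11,7,o); (13,1,o); (13,6,o); (16,1,hold); (17,1,hold); (18,7,hold)
step 2: rule r3; match: 0->13, 1->7, 2->1, 3->6, 4->18; deleted nodes 18; deleted edges (18,7,hold); added nodes 19, 20; added edges (19,1,hold); (20,6,hold); result: nodes: 1:s, 6:s, 7:s, 10:q1, 11:q2, 13:q3, 16:dot, 17:dot, 19:dot, 20:dot edges: (6,10,i); (6,11,i); (7,10,i); (7,13,i); (11,1,o); (11,7,o); (13,1,o); (13,6,o); (16,1,hold); (17,1,hold); (19,1,hold); (20,6,hold)
final:
nodes: 1:s, 6:s, 7:s, 10:q1, 11:q2, 13:q3, 16:dot, 17:dot, 19:dot, 20:dot
edges: (6,10,i); (6,11,i); (7,10,i); (7,13,i); (11,1,o); (11,7,o); (13,1,o); (13,6,o); (16,1,hold); (17,1,hold); (19,1,hold); (20,6,hold)


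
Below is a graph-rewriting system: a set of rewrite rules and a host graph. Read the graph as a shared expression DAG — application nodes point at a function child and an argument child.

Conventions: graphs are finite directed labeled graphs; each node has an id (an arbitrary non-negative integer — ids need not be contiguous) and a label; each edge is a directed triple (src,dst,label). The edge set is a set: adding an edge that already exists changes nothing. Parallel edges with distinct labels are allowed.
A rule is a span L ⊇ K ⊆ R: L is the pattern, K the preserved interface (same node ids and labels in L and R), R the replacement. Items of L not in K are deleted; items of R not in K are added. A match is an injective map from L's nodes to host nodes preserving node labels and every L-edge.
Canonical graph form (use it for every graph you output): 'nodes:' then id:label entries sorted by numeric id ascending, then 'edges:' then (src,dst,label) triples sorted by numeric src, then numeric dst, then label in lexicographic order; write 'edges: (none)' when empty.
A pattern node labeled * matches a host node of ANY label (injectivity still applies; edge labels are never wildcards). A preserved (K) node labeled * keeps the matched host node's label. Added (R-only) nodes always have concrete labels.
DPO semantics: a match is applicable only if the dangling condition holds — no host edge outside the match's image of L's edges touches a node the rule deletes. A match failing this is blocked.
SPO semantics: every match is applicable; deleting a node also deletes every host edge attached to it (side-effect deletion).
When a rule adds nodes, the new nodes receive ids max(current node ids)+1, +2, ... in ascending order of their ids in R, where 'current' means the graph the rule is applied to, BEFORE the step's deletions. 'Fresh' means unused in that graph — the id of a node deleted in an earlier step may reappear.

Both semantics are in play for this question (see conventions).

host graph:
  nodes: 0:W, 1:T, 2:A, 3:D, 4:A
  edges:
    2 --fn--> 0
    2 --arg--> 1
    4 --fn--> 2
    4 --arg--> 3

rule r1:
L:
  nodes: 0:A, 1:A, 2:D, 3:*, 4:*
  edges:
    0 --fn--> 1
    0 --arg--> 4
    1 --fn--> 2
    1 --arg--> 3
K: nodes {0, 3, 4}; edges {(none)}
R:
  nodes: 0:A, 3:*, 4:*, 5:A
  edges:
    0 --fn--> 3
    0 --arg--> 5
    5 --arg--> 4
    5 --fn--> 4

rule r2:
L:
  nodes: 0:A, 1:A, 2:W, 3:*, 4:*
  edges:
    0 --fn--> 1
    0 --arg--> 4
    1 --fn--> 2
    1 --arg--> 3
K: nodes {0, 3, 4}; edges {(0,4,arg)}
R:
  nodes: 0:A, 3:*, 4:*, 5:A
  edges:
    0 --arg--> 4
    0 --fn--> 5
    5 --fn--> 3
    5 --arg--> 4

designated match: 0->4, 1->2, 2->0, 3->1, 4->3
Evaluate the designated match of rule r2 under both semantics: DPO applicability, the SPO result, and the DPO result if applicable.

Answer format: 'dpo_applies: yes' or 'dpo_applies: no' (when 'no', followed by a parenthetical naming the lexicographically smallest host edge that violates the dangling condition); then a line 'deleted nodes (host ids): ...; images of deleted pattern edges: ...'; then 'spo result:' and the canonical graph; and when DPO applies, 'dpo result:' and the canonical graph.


dpo_applies: yes
deleted nodes (host ids): 0, 2; images of deleted pattern edges: (2,0,fn); (2,1,arg); (4,2,fn)
spo result:
nodes: 1:T, 3:D, 4:A, 5:A
edges: (4,3,arg); (4,5,fn); (5,1,fn); (5,3,arg)
dpo result:
nodes: 1:T, 3:D, 4:A, 5:A
edges: (4,3,arg); (4,5,fn); (5,1,fn); (5,3,arg)


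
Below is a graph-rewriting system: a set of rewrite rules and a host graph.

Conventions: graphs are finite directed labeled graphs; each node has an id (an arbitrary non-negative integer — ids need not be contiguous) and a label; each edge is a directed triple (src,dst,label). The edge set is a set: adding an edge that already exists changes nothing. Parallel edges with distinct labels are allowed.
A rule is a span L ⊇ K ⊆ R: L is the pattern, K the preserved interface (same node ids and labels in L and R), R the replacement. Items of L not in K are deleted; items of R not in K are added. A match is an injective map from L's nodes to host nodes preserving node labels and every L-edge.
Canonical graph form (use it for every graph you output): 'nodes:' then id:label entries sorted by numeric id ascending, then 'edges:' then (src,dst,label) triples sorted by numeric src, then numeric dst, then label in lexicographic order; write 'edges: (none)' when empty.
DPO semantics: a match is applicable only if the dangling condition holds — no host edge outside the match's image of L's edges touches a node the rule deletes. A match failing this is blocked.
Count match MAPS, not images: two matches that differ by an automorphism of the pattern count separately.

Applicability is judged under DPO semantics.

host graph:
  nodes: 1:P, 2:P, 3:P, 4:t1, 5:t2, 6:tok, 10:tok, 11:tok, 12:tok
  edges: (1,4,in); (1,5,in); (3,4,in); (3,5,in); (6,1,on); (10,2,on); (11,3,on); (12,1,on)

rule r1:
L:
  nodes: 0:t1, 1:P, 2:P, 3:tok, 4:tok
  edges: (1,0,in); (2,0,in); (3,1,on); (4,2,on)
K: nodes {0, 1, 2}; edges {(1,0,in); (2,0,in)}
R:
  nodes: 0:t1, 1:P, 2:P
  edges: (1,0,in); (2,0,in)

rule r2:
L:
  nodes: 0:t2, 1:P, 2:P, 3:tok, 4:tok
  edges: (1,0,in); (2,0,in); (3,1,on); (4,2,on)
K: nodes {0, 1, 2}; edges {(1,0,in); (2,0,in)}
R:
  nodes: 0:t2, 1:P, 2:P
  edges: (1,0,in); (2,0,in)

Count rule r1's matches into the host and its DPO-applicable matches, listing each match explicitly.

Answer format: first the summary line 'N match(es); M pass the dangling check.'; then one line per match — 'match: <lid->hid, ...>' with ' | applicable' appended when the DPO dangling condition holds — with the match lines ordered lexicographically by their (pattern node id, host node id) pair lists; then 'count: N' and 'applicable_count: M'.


4 match(es); 4 pass the dangling check.
match: 0->4, 1->1, 2->3, 3->6, 4->11 | applicable
match: 0->4, 1->1, 2->3, 3->12, 4->11 | applicable
match: 0->4, 1->3, 2->1, 3->11, 4->6 | applicable
match: 0->4, 1->3, 2->1, 3->11, 4->12 | applicable
count: 4
applicable_count: 4


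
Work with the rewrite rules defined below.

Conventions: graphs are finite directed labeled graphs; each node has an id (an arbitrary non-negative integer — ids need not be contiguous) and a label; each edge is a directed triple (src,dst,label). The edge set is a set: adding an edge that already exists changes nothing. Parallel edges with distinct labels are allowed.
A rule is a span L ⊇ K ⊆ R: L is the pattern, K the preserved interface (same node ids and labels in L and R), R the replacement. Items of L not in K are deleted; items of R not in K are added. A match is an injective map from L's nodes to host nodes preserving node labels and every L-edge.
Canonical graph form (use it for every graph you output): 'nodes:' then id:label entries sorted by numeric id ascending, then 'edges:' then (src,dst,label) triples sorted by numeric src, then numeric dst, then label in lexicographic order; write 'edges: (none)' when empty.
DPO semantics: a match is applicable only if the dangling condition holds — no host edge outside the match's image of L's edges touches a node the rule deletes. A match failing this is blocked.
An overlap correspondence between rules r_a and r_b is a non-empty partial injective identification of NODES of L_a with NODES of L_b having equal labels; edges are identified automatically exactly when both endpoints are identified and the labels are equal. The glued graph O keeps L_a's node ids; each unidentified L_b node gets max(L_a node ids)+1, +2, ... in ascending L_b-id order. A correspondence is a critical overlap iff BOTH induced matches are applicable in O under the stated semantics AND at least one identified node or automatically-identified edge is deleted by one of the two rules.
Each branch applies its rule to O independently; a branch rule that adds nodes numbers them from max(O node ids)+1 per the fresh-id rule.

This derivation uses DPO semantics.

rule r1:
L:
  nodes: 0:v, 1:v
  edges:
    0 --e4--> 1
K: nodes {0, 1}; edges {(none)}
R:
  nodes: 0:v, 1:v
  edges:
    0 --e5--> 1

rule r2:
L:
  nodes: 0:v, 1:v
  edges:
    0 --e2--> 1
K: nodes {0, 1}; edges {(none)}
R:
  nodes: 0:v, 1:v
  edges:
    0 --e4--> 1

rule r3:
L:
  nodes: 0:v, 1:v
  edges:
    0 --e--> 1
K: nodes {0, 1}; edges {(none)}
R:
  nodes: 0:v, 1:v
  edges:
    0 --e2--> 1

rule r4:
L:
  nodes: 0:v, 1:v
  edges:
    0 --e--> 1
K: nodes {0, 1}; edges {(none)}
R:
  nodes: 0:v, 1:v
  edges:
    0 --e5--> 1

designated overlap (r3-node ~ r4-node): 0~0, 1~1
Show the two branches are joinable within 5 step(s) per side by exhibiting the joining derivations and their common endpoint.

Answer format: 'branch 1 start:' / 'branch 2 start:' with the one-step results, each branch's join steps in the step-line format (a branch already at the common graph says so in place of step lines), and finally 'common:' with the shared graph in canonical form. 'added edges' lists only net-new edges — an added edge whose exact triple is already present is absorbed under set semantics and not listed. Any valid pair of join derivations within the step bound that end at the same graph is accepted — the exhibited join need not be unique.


branch 1 start:
nodes: 0:v, 1:v
edges: (0,1,e2)
branch 2 start:
nodes: 0:v, 1:v
edges: (0,1,e5)
branch 1 step 1: rule r2; match: 0->0, 1->1; deleted nodes (none); deleted edges (0,1,e2); added nodes (none); added edges (0,1,e4); result: nodes: 0:v, 1:v edges: (0,1,e4)
branch 1 step 2: rule r1; match: 0->0, 1->1; deleted nodes (none); deleted edges (0,1,e4); added nodes (none); added edges (0,1,e5); result: nodes: 0:v, 1:v edges: (0,1,e5)
branch 2: already at the common graph (0 steps)
common:
nodes: 0:v, 1:v
edges: (0,1,e5)


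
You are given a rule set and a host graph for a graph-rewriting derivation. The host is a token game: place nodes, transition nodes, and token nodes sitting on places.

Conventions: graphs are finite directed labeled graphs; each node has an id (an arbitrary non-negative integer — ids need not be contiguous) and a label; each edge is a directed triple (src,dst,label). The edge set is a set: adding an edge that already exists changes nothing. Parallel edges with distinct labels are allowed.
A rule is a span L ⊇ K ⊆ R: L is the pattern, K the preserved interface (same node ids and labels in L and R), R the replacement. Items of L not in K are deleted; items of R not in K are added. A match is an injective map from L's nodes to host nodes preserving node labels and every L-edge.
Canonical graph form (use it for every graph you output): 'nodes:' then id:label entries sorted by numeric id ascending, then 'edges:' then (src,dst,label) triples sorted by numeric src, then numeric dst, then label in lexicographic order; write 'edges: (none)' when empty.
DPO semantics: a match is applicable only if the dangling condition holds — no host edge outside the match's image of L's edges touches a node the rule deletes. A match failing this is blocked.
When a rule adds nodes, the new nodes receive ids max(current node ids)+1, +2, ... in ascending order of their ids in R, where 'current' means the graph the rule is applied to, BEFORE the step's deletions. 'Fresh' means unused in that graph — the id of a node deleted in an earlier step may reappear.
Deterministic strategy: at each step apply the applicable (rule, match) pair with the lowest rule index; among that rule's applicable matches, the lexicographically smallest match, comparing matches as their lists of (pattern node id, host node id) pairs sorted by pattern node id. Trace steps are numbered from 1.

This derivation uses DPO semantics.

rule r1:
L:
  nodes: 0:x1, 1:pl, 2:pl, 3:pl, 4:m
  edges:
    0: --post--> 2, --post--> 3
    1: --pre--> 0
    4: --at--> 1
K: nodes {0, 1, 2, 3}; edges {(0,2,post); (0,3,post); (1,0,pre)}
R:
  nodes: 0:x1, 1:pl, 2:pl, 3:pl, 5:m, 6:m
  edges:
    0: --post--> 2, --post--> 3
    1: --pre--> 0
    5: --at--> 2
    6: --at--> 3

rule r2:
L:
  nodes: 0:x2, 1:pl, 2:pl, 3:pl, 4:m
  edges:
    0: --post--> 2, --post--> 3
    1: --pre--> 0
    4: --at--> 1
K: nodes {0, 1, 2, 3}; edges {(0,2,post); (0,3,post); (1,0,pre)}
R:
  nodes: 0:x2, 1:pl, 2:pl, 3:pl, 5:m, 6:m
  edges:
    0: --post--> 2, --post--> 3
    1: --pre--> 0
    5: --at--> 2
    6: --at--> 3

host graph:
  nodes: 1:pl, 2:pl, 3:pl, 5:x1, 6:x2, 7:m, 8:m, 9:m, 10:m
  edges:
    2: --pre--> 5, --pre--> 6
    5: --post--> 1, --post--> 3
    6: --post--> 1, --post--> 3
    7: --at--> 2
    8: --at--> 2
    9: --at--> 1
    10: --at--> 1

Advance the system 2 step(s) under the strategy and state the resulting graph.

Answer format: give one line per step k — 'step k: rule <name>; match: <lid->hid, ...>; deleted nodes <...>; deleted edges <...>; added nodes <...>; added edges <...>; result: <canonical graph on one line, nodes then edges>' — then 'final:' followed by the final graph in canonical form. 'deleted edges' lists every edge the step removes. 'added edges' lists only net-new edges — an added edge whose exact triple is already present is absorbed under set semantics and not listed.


step 1: rule r1; match: 0->5, 1->2, 2->1, 3->3, 4->7; deleted nodes 7; deleted edges (7,2,at); added nodes 11, 12; added edges (11,1,at); (12,3,at); result: nodes: 1:pl, 2:pl, 3:pl, 5:x1, 6:x2, 8:m, 9:m, 10:m, 11:m, 12:m edges: (2,5,pre); (2,6,pre); (5,1,post); (5,3,post); (6,1,post); (6,3,post); (8,2,at); (9,1,at); (10,1,at); (11,1,at); (12,3,at)
step 2: rule r1; match: 0->5, 1->2, 2->1, 3->3, 4->8; deleted nodes 8; deleted edges (8,2,at); added nodes 13, 14; added edges (13,1,at); (14,3,at); result: nodes: 1:pl, 2:pl, 3:pl, 5:x1, 6:x2, 9:m, 10:m, 11:m, 12:m, 13:m, 14:m edges: (2,5,pre); (2,6,pre); (5,1,post); (5,3,post); (6,1,post); (6,3,post); (9,1,at); (10,1,at); (11,1,at); (12,3,at); (13,1,at); (14,3,at)
final:
nodes: 1:pl, 2:pl, 3:pl, 5:x1, 6:x2, 9:m, 10:m, 11:m, 12:m, 13:m, 14:m
edges: (2,5,pre); (2,6,pre); (5,1,post); (5,3,post); (6,1,post); (6,3,post); (9,1,at); (10,1,at); (11,1,at); (12,3,at); (13,1,at); (14,3,at)


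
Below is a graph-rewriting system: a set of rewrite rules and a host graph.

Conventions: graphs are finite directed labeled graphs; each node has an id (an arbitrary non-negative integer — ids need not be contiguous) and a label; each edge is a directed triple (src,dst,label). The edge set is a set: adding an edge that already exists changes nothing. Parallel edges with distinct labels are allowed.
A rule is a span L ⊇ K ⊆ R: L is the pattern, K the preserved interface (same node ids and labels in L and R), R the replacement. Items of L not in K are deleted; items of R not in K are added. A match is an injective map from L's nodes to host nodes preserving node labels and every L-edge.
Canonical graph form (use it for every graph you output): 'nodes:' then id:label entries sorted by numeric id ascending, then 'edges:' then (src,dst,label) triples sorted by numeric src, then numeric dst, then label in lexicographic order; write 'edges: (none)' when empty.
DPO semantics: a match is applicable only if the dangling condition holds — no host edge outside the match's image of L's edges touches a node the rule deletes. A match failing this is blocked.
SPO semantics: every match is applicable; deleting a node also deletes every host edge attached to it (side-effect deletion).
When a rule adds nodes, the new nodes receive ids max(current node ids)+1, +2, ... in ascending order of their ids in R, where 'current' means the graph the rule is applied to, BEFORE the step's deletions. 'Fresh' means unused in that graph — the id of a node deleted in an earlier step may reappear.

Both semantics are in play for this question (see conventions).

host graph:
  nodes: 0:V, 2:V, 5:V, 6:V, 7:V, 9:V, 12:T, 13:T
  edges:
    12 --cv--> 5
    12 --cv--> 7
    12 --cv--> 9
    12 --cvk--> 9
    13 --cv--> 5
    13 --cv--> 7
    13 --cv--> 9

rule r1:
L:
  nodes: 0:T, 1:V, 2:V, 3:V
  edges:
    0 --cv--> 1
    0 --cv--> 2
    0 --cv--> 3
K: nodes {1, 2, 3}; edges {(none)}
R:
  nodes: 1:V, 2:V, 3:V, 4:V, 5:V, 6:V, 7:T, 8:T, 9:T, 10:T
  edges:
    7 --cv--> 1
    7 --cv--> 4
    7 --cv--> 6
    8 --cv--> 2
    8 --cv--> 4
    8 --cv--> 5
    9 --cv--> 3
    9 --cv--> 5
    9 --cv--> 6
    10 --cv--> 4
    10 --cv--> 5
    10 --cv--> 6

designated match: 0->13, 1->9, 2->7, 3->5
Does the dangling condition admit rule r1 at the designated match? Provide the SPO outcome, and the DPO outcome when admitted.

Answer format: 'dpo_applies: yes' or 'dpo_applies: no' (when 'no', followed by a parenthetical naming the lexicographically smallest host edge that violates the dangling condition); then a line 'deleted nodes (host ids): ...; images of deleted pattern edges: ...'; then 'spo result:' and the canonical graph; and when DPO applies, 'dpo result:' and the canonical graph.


dpo_applies: yes
deleted nodes (host ids): 13; images of deleted pattern edges: (13,5,cv); (13,7,cv); (13,9,cv)
spo result:
nodes: 0:V, 2:V, 5:V, 6:V, 7:V, 9:V, 12:T, 14:V, 15:V, 16:V, 17:T, 18:T, 19:T, 20:T
edges: (12,5,cv); (12,7,cv); (12,9,cv); (12,9,cvk); (17,9,cv); (17,14,cv); (17,16,cv); (18,7,cv); (18,14,cv); (18,15,cv); (19,5,cv); (19,15,cv); (19,16,cv); (20,14,cv); (20,15,cv); (20,16,cv)
dpo result:
nodes: 0:V, 2:V, 5:V, 6:V, 7:V, 9:V, 12:T, 14:V, 15:V, 16:V, 17:T, 18:T, 19:T, 20:T
edges: (12,5,cv); (12,7,cv); (12,9,cv); (12,9,cvk); (17,9,cv); (17,14,cv); (17,16,cv); (18,7,cv); (18,14,cv); (18,15,cv); (19,5,cv); (19,15,cv); (19,16,cv); (20,14,cv); (20,15,cv); (20,16,cv)


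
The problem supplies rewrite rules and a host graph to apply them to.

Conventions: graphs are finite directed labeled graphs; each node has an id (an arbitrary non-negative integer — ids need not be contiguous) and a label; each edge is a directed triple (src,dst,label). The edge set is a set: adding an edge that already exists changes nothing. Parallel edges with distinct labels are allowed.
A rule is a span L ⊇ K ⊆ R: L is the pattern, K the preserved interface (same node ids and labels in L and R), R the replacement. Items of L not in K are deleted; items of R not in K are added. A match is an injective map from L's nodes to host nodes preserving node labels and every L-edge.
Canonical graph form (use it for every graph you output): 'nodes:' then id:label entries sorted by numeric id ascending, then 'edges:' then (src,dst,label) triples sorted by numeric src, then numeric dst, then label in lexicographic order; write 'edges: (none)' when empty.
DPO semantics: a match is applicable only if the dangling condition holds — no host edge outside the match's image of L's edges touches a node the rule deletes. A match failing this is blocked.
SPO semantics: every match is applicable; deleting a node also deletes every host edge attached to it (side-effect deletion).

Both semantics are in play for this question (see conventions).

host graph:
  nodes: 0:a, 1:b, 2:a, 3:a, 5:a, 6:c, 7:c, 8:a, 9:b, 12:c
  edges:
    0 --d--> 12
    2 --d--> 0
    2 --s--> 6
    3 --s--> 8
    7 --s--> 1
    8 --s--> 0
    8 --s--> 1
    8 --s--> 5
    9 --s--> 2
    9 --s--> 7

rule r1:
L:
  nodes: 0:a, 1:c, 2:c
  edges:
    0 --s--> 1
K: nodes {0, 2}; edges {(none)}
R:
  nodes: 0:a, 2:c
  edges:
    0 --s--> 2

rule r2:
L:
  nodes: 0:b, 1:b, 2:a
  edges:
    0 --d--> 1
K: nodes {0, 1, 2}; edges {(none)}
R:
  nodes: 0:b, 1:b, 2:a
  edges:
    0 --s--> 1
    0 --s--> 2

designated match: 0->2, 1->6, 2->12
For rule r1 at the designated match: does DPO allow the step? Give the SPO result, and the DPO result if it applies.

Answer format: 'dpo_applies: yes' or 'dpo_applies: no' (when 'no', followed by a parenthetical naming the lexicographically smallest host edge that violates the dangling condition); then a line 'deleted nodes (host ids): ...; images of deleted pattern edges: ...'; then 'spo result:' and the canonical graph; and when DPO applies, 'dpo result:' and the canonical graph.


dpo_applies: yes
deleted nodes (host ids): 6; images of deleted pattern edges: (2,6,s)
spo result:
nodes: 0:a, 1:b, 2:a, 3:a, 5:a, 7:c, 8:a, 9:b, 12:c
edges: (0,12,d); (2,0,d); (2,12,s); (3,8,s); (7,1,s); (8,0,s); (8,1,s); (8,5,s); (9,2,s); (9,7,s)
dpo result:
nodes: 0:a, 1:b, 2:a, 3:a, 5:a, 7:c, 8:a, 9:b, 12:c
edges: (0,12,d); (2,0,d); (2,12,s); (3,8,s); (7,1,s); (8,0,s); (8,1,s); (8,5,s); (9,2,s); (9,7,s)


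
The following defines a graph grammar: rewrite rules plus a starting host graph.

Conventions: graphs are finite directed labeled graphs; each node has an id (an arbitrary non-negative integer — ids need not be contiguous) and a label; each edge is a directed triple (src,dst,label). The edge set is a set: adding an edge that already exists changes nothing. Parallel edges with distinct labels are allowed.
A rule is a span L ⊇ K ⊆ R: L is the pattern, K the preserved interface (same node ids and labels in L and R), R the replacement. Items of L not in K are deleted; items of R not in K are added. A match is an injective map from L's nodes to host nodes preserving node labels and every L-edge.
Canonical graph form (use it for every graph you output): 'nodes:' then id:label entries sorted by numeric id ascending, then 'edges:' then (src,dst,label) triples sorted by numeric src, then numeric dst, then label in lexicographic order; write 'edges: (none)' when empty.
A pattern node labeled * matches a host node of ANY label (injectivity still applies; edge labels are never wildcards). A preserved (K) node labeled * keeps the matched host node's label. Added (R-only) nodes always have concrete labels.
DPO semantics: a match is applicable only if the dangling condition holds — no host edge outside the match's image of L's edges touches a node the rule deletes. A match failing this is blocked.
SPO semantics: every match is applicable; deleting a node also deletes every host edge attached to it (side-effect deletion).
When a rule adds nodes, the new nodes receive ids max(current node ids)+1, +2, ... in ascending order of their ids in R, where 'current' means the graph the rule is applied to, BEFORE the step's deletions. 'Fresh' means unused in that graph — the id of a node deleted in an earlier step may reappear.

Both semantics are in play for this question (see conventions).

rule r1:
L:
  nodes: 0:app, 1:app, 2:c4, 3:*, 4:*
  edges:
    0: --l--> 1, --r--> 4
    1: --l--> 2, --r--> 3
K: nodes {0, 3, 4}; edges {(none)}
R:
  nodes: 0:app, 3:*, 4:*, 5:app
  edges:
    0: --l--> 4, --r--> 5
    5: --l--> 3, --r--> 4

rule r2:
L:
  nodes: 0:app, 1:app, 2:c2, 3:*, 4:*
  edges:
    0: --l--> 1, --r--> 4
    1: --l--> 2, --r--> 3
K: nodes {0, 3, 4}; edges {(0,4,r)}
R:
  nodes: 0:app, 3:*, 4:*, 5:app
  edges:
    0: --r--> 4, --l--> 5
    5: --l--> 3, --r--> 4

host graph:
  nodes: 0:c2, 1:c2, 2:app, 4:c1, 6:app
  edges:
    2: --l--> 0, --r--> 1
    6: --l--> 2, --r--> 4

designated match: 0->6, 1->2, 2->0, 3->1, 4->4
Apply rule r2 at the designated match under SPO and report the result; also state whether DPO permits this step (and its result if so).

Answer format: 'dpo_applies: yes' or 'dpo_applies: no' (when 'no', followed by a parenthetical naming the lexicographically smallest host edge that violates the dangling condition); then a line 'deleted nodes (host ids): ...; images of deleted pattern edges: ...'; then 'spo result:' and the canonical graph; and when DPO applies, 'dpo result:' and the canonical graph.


dpo_applies: yes
deleted nodes (host ids): 0, 2; images of deleted pattern edges: (2,0,l); (2,1,r); (6,2,l)
spo result:
nodes: 1:c2, 4:c1, 6:app, 7:app
edges: (6,4,r); (6,7,l); (7,1,l); (7,4,r)
dpo result:
nodes: 1:c2, 4:c1, 6:app, 7:app
edges: (6,4,r); (6,7,l); (7,1,l); (7,4,r)


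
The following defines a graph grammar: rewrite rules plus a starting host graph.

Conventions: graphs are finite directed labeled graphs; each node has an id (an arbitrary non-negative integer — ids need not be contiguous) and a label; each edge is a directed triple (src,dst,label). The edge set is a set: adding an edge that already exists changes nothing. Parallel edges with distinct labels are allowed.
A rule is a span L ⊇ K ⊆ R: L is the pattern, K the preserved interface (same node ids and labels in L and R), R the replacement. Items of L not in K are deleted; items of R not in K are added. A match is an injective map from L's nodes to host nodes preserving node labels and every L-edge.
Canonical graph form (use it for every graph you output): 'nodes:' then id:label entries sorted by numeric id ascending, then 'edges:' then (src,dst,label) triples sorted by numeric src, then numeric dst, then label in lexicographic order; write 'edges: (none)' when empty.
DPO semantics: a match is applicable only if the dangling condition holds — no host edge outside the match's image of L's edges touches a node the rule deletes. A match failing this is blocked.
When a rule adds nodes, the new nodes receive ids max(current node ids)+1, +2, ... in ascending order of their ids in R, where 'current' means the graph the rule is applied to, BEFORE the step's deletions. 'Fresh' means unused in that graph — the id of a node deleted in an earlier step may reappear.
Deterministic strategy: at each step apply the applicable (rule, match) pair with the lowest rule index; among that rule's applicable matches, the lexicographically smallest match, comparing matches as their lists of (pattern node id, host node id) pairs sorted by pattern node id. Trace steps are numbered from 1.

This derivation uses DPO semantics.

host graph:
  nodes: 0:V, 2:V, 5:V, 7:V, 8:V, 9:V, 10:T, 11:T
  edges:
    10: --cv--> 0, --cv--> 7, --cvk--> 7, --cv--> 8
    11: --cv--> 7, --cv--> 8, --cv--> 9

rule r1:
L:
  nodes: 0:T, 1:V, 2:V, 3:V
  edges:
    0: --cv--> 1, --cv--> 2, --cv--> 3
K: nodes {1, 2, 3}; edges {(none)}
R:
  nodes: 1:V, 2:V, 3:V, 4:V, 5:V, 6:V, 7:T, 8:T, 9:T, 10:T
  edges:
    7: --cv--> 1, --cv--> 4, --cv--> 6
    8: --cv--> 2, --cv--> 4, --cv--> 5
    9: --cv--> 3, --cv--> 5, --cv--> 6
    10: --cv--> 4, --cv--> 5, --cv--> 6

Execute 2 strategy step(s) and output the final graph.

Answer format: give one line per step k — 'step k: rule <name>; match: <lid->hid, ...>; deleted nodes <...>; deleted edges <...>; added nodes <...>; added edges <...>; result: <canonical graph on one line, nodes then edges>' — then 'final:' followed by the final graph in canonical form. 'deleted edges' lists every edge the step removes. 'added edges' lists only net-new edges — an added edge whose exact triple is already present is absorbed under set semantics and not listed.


step 1: rule r1; match: 0->11, 1->7, 2->8, 3->9; deleted nodes 11; deleted edges (11,7,cv); (11,8,cv); (11,9,cv); added nodes 12, 13, 14, 15, 16, 17, 18; added edges (15,7,cv); (15,12,cv); (15,14,cv); (16,8,cv); (16,12,cv); (16,13,cv); (17,9,cv); (17,13,cv); (17,14,cv); (18,12,cv); (18,13,cv); (18,14,cv); result: nodes: 0:V, 2:V, 5:V, 7:V, 8:V, 9:V, 10:T, 12:V, 13:V, 14:V, 15:T, 16:T, 17:T, 18:T edges: (10,0,cv); (10,7,cv); (10,7,cvk); (10,8,cv); (15,7,cv); (15,12,cv); (15,14,cv); (16,8,cv); (16,12,cv); (16,13,cv); (17,9,cv); (17,13,cv); (17,14,cv); (18,12,cv); (18,13,cv); (18,14,cv)
step 2: rule r1; match: 0->15, 1->7, 2->12, 3->14; deleted nodes 15; deleted edges (15,7,cv); (15,12,cv); (15,14,cv); added nodes 19, 20, 21, 22, 23, 24, 25; added edges (22,7,cv); (22,19,cv); (22,21,cv); (23,12,cv); (23,19,cv); (23,20,cv); (24,14,cv); (24,20,cv); (24,21,cv); (25,19,cv); (25,20,cv); (25,21,cv); result: nodes: 0:V, 2:V, 5:V, 7:V, 8:V, 9:V, 10:T, 12:V, 13:V, 14:V, 16:T, 17:T, 18:T, 19:V, 20:V, 21:V, 22:T, 23:T, 24:T, 25:T edges: (10,0,cv); (10,7,cv); (10,7,cvk); (10,8,cv); (16,8,cv); (16,12,cv); (16,13,cv); (17,9,cv); (17,13,cv); (17,14,cv); (18,12,cv); (18,13,cv); (18,14,cv); (22,7,cv); (22,19,cv); (22,21,cv); (23,12,cv); (23,19,cv); (23,20,cv); (24,14,cv); (24,20,cv); (24,21,cv); (25,19,cv); (25,20,cv); (25,21,cv)
final:
nodes: 0:V, 2:V, 5:V, 7:V, 8:V, 9:V, 10:T, 12:V, 13:V, 14:V, 16:T, 17:T, 18:T, 19:V, 20:V, 21:V, 22:T, 23:T, 24:T, 25:T
edges: (10,0,cv); (10,7,cv); (10,7,cvk); (10,8,cv); (16,8,cv); (16,12,cv); (16,13,cv); (17,9,cv); (17,13,cv); (17,14,cv); (18,12,cv); (18,13,cv); (18,14,cv); (22,7,cv); (22,19,cv); (22,21,cv); (23,12,cv); (23,19,cv); (23,20,cv); (24,14,cv); (24,20,cv); (24,21,cv); (25,19,cv); (25,20,cv); (25,21,cv)
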